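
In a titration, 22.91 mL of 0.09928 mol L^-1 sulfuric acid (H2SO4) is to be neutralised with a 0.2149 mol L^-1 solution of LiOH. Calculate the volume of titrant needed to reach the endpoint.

n(H2SO4) = 0.09928 mol/L x 0.02291 L = 0.002275 mol.
The neutralisation is 1 H2SO4 : 2 LiOH, so n(LiOH) = 0.002275 x 2/1 = 0.004549 mol.
V(LiOH) = 0.004549 / 0.2149 = 0.02117 L = 21.2 mL.

21.2 mL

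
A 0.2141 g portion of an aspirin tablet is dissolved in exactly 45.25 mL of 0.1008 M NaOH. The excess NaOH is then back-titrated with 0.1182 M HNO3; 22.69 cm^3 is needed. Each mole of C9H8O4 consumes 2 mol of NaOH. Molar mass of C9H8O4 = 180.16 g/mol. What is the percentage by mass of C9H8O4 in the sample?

79.1%

Total n(NaOH) added = 0.1008 x 0.04525 = 0.004561 mol.
n(HNO3) used = 0.1182 x 0.02269 = 0.002682 mol, which equals the excess n(NaOH).
So n(NaOH) consumed by the sample = 0.004561 - 0.002682 = 0.001879 mol.
n(C9H8O4) = 0.001879 / 2 = 0.0009396 mol.
mass C9H8O4 = 0.0009396 x 180.16 = 0.1693 g, so %C9H8O4 = 0.1693/0.2141 x 100 = 79.1%.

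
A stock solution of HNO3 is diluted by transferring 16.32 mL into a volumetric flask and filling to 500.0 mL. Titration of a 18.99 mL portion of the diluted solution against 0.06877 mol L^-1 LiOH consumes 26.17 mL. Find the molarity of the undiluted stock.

n(LiOH) = 0.06877 x 0.02617 = 0.001800 mol.
n(HNO3) in the aliquot = 0.001800 mol.
[diluted HNO3] = 0.001800 / 0.01899 = 0.09477 M.
Dilution factor = 500.0/16.32 = 30.64, so [stock] = 0.09477 x 30.64 = 2.90 M.

2.90 M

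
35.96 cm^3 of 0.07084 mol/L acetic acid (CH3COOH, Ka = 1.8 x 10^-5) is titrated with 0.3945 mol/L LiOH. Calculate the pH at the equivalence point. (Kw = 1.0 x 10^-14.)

n(CH3COOH) = 0.07084 x 0.03596 = 0.002547 mol; V(LiOH) at equivalence = 0.002547/0.3945 = 0.006457 L.
At equivalence all the acid is converted to CH3COO-; total volume = 0.03596 + 0.006457 = 0.04242 L, so [CH3COO-] = 0.002547/0.04242 = 0.06006 M.
Kb = Kw/Ka = 1.0e-14 / 1.8 x 10^-5 = 5.56e-10.
[OH^-] = sqrt(Kb x [CH3COO-]) = sqrt(5.56e-10 x 0.06006) = 5.78e-6 M.
pOH = 5.24, so pH = 14.00 - 5.24 = 8.76.

8.76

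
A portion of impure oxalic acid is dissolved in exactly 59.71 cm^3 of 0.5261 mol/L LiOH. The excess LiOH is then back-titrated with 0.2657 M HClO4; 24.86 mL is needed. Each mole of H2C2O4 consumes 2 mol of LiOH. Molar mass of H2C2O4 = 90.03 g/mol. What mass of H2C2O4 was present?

1.12 g

Total n(LiOH) added = 0.5261 x 0.05971 = 0.03141 mol.
n(HClO4) used = 0.2657 x 0.02486 = 0.006605 mol, which equals the excess n(LiOH).
So n(LiOH) consumed by the sample = 0.03141 - 0.006605 = 0.02481 mol.
n(H2C2O4) = 0.02481 / 2 = 0.01240 mol.
mass = 0.01240 mol x 90.03 g/mol = 1.12 g.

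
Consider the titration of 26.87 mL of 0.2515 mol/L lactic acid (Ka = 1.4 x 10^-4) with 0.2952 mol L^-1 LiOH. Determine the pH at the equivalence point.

8.49

n(HC3H5O3) = 0.2515 x 0.02687 = 0.006758 mol; V(LiOH) at equivalence = 0.006758/0.2952 = 0.02289 L.
At equivalence all the acid is converted to C3H5O3-; total volume = 0.02687 + 0.02289 = 0.04976 L, so [C3H5O3-] = 0.006758/0.04976 = 0.1358 M.
Kb = Kw/Ka = 1.0e-14 / 1.4 x 10^-4 = 7.14e-11.
[OH^-] = sqrt(Kb x [C3H5O3-]) = sqrt(7.14e-11 x 0.1358) = 3.11e-6 M.
pOH = 5.51, so pH = 14.00 - 5.51 = 8.49.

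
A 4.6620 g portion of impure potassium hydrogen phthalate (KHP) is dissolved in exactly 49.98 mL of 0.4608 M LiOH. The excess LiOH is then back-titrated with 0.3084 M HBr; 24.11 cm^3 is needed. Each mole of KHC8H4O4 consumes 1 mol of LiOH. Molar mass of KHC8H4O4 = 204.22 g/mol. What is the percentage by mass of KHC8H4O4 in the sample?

68.3%

Total n(LiOH) added = 0.4608 x 0.04998 = 0.02303 mol.
n(HBr) used = 0.3084 x 0.02411 = 0.007436 mol, which equals the excess n(LiOH).
So n(LiOH) consumed by the sample = 0.02303 - 0.007436 = 0.01560 mol.
n(KHC8H4O4) = 0.01560 / 1 = 0.01560 mol.
mass KHC8H4O4 = 0.01560 x 204.22 = 3.185 g, so %KHC8H4O4 = 3.185/4.6620 x 100 = 68.3%.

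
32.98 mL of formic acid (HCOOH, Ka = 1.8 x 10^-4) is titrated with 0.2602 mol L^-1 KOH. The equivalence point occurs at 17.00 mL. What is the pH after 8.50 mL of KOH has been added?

3.74

8.50 mL is exactly half the equivalence volume (17.00/2), i.e. the half-equivalence point.
There, n(HA) = n(A^-), so pH = pKa = -log(1.8 x 10^-4) = 3.74.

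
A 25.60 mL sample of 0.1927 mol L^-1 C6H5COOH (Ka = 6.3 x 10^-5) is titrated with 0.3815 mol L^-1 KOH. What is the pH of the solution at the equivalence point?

8.65

n(C6H5COOH) = 0.1927 x 0.02560 = 0.004933 mol; V(KOH) at equivalence = 0.004933/0.3815 = 0.01293 L.
At equivalence all the acid is converted to C6H5COO-; total volume = 0.02560 + 0.01293 = 0.03853 L, so [C6H5COO-] = 0.004933/0.03853 = 0.1280 M.
Kb = Kw/Ka = 1.0e-14 / 6.3 x 10^-5 = 1.59e-10.
[OH^-] = sqrt(Kb x [C6H5COO-]) = sqrt(1.59e-10 x 0.1280) = 4.51e-6 M.
pOH = 5.35, so pH = 14.00 - 5.35 = 8.65.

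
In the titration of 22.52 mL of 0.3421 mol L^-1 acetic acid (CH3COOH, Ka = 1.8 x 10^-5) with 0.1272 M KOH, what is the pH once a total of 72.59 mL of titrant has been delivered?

12.21

n(acid) = 0.3421 x 0.02252 = 0.007704 mol; n(KOH) added = 0.1272 x 0.07259 = 0.009233 mol.
Base is in excess by 0.009233 - 0.007704 = 0.001529 mol in a total volume of 0.09511 L.
[OH^-] = 0.001529/0.09511 = 0.01608 M, so pOH = 1.79 and pH = 14.00 - 1.79 = 12.21.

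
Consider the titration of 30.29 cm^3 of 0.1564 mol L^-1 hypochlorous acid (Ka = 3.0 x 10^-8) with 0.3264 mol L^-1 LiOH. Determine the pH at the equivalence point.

10.27

n(HClO) = 0.1564 x 0.03029 = 0.004737 mol; V(LiOH) at equivalence = 0.004737/0.3264 = 0.01451 L.
At equivalence all the acid is converted to ClO-; total volume = 0.03029 + 0.01451 = 0.04480 L, so [ClO-] = 0.004737/0.04480 = 0.1057 M.
Kb = Kw/Ka = 1.0e-14 / 3.0 x 10^-8 = 3.33e-7.
[OH^-] = sqrt(Kb x [ClO-]) = sqrt(3.33e-7 x 0.1057) = 0.000188 M.
pOH = 3.73, so pH = 14.00 - 3.73 = 10.27.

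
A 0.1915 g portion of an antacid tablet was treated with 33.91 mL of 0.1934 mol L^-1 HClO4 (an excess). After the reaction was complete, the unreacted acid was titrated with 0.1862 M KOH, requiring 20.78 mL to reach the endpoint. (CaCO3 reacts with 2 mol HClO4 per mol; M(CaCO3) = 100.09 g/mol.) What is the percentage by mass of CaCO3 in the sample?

Total n(HClO4) added = 0.1934 x 0.03391 = 0.006558 mol.
n(KOH) used = 0.1862 x 0.02078 = 0.003869 mol, which equals the excess n(HClO4).
So n(HClO4) consumed by the sample = 0.006558 - 0.003869 = 0.002689 mol.
n(CaCO3) = 0.002689 / 2 = 0.001344 mol.
mass CaCO3 = 0.001344 x 100.09 = 0.1346 g, so %CaCO3 = 0.1346/0.1915 x 100 = 70.3%.

70.3%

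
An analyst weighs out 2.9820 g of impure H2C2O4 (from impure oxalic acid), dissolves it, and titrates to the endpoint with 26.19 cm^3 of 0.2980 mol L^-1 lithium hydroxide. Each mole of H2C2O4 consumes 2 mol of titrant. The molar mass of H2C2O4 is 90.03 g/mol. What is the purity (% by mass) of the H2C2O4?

n(LiOH) = 0.2980 x 0.02619 = 0.007805 mol.
n(H2C2O4) = 0.007805 / 2 = 0.003902 mol.
mass of H2C2O4 = 0.003902 x 90.03 = 0.3513 g.
% purity = 0.3513 / 2.9820 x 100 = 11.8%.

11.8%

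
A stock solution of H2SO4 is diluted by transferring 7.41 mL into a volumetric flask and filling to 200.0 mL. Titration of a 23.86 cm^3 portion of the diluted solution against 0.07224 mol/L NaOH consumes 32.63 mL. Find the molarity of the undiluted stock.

1.33 M

n(NaOH) = 0.07224 x 0.03263 = 0.002357 mol.
n(H2SO4) in the aliquot = 0.002357 x 1/2 = 0.001179 mol.
[diluted H2SO4] = 0.001179 / 0.02386 = 0.04940 M.
Dilution factor = 200.0/7.410 = 26.99, so [stock] = 0.04940 x 26.99 = 1.33 M.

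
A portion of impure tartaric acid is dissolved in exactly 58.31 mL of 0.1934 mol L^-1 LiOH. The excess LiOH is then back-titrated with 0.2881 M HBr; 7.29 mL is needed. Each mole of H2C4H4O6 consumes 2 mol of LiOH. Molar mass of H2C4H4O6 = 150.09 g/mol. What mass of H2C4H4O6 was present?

0.689 g

Total n(LiOH) added = 0.1934 x 0.05831 = 0.01128 mol.
n(HBr) used = 0.2881 x 0.007290 = 0.002100 mol, which equals the excess n(LiOH).
So n(LiOH) consumed by the sample = 0.01128 - 0.002100 = 0.009177 mol.
n(H2C4H4O6) = 0.009177 / 2 = 0.004588 mol.
mass = 0.004588 mol x 150.09 g/mol = 0.689 g.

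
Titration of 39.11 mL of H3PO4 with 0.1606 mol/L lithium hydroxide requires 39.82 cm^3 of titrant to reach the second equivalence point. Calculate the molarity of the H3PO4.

n(LiOH) = 0.1606 x 0.03982 = 0.006395 mol.
At the second equivalence point, 2 mol OH^- react per mol H3PO4, so n(H3PO4) = 0.006395 / 2 = 0.003198 mol.
[H3PO4] = 0.003198 / 0.03911 L = 0.0818 M.

0.0818 M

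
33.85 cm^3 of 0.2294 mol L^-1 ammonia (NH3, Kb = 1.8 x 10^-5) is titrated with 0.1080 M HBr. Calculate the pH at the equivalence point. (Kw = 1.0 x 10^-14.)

5.19

n(NH3) = 0.2294 x 0.03385 = 0.007765 mol; V(HBr) at equivalence = 0.007765/0.1080 = 0.07190 L.
At equivalence the base is fully converted to NH4+; total volume = 0.1057 L, so [NH4+] = 0.007765/0.1057 = 0.07343 M.
Ka(NH4+) = Kw/Kb = 1.0e-14 / 1.8 x 10^-5 = 5.56e-10.
[H^+] = sqrt(Ka x [NH4+]) = sqrt(5.56e-10 x 0.07343) = 6.39e-6 M.
pH = -log(6.39e-6) = 5.19.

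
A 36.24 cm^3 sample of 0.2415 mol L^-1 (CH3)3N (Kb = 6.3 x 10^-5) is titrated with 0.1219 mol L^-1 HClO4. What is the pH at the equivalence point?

n((CH3)3N) = 0.2415 x 0.03624 = 0.008752 mol; V(HClO4) at equivalence = 0.008752/0.1219 = 0.07180 L.
At equivalence the base is fully converted to (CH3)3NH+; total volume = 0.1080 L, so [(CH3)3NH+] = 0.008752/0.1080 = 0.08101 M.
Ka((CH3)3NH+) = Kw/Kb = 1.0e-14 / 6.3 x 10^-5 = 1.59e-10.
[H^+] = sqrt(Ka x [(CH3)3NH+]) = sqrt(1.59e-10 x 0.08101) = 3.59e-6 M.
pH = -log(3.59e-6) = 5.45.

5.45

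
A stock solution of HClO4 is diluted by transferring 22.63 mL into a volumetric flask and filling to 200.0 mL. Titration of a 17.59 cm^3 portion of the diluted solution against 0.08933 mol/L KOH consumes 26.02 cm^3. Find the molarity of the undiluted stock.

n(KOH) = 0.08933 x 0.02602 = 0.002324 mol.
n(HClO4) in the aliquot = 0.002324 mol.
[diluted HClO4] = 0.002324 / 0.01759 = 0.1321 M.
Dilution factor = 200.0/22.63 = 8.838, so [stock] = 0.1321 x 8.838 = 1.17 M.

1.17 M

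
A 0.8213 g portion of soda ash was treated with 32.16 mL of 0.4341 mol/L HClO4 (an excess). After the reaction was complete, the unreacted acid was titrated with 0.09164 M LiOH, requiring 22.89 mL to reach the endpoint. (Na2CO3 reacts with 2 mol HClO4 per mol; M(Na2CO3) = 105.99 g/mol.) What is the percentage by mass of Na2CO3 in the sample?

76.5%

Total n(HClO4) added = 0.4341 x 0.03216 = 0.01396 mol.
n(LiOH) used = 0.09164 x 0.02289 = 0.002098 mol, which equals the excess n(HClO4).
So n(HClO4) consumed by the sample = 0.01396 - 0.002098 = 0.01186 mol.
n(Na2CO3) = 0.01186 / 2 = 0.005932 mol.
mass Na2CO3 = 0.005932 x 105.99 = 0.6287 g, so %Na2CO3 = 0.6287/0.8213 x 100 = 76.5%.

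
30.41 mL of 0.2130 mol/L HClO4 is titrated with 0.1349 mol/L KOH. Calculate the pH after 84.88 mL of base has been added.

n(acid) = 0.2130 x 0.03041 = 0.006477 mol; n(KOH) added = 0.1349 x 0.08488 = 0.01145 mol.
Base is in excess by 0.01145 - 0.006477 = 0.004973 mol in a total volume of 0.1153 L.
[OH^-] = 0.004973/0.1153 = 0.04313 M, so pOH = 1.37 and pH = 14.00 - 1.37 = 12.63.

12.63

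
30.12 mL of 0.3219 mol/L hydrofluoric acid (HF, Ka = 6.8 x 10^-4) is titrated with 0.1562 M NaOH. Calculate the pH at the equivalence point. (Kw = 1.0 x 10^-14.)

n(HF) = 0.3219 x 0.03012 = 0.009696 mol; V(NaOH) at equivalence = 0.009696/0.1562 = 0.06207 L.
At equivalence all the acid is converted to F-; total volume = 0.03012 + 0.06207 = 0.09219 L, so [F-] = 0.009696/0.09219 = 0.1052 M.
Kb = Kw/Ka = 1.0e-14 / 6.8 x 10^-4 = 1.47e-11.
[OH^-] = sqrt(Kb x [F-]) = sqrt(1.47e-11 x 0.1052) = 1.24e-6 M.
pOH = 5.91, so pH = 14.00 - 5.91 = 8.09.

8.09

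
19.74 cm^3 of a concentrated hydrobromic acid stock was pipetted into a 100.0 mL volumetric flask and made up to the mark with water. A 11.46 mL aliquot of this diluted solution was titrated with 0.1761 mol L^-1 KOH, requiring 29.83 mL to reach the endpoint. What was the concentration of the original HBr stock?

n(KOH) = 0.1761 x 0.02983 = 0.005253 mol.
n(HBr) in the aliquot = 0.005253 mol.
[diluted HBr] = 0.005253 / 0.01146 = 0.4584 M.
Dilution factor = 100.0/19.74 = 5.066, so [stock] = 0.4584 x 5.066 = 2.32 M.

2.32 M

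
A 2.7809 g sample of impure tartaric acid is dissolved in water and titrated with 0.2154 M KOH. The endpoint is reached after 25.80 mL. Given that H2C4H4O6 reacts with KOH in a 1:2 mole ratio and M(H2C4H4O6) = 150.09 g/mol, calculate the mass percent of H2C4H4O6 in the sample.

n(KOH) = 0.2154 x 0.02580 = 0.005557 mol.
n(H2C4H4O6) = 0.005557 / 2 = 0.002779 mol.
mass of H2C4H4O6 = 0.002779 x 150.09 = 0.4170 g.
% purity = 0.4170 / 2.7809 x 100 = 15.0%.

15.0%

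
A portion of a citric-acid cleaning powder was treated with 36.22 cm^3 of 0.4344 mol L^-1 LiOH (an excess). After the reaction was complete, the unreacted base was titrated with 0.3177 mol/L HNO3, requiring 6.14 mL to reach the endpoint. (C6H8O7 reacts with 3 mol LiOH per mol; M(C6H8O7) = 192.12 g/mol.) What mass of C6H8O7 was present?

Total n(LiOH) added = 0.4344 x 0.03622 = 0.01573 mol.
n(HNO3) used = 0.3177 x 0.006140 = 0.001951 mol, which equals the excess n(LiOH).
So n(LiOH) consumed by the sample = 0.01573 - 0.001951 = 0.01378 mol.
n(C6H8O7) = 0.01378 / 3 = 0.004594 mol.
mass = 0.004594 mol x 192.12 g/mol = 0.883 g.

0.883 g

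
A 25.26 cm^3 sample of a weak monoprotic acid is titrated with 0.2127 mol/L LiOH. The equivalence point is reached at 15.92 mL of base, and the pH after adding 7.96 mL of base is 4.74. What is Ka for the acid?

1.8 x 10^-5

7.96 mL is half of the equivalence volume, so this is the half-equivalence point where [HA] = [A^-].
At half-equivalence pH = pKa, so pKa = 4.74.
Ka = 10^(-4.74) = 1.8 x 10^-5.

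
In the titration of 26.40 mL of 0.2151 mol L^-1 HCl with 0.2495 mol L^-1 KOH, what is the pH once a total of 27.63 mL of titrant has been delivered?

12.35

n(acid) = 0.2151 x 0.02640 = 0.005679 mol; n(KOH) added = 0.2495 x 0.02763 = 0.006894 mol.
Base is in excess by 0.006894 - 0.005679 = 0.001215 mol in a total volume of 0.05403 L.
[OH^-] = 0.001215/0.05403 = 0.02249 M, so pOH = 1.65 and pH = 14.00 - 1.65 = 12.35.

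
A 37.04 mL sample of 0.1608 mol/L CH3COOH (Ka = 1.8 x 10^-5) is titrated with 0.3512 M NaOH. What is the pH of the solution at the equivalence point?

n(CH3COOH) = 0.1608 x 0.03704 = 0.005956 mol; V(NaOH) at equivalence = 0.005956/0.3512 = 0.01696 L.
At equivalence all the acid is converted to CH3COO-; total volume = 0.03704 + 0.01696 = 0.05400 L, so [CH3COO-] = 0.005956/0.05400 = 0.1103 M.
Kb = Kw/Ka = 1.0e-14 / 1.8 x 10^-5 = 5.56e-10.
[OH^-] = sqrt(Kb x [CH3COO-]) = sqrt(5.56e-10 x 0.1103) = 7.83e-6 M.
pOH = 5.11, so pH = 14.00 - 5.11 = 8.89.

8.89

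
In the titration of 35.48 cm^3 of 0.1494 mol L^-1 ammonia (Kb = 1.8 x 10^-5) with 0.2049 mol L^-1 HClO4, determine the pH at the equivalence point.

n(NH3) = 0.1494 x 0.03548 = 0.005301 mol; V(HClO4) at equivalence = 0.005301/0.2049 = 0.02587 L.
At equivalence the base is fully converted to NH4+; total volume = 0.06135 L, so [NH4+] = 0.005301/0.06135 = 0.08640 M.
Ka(NH4+) = Kw/Kb = 1.0e-14 / 1.8 x 10^-5 = 5.56e-10.
[H^+] = sqrt(Ka x [NH4+]) = sqrt(5.56e-10 x 0.08640) = 6.93e-6 M.
pH = -log(6.93e-6) = 5.16.

5.16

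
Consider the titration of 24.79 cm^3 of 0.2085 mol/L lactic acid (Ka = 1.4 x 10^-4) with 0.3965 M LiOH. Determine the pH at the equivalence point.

8.49

n(HC3H5O3) = 0.2085 x 0.02479 = 0.005169 mol; V(LiOH) at equivalence = 0.005169/0.3965 = 0.01304 L.
At equivalence all the acid is converted to C3H5O3-; total volume = 0.02479 + 0.01304 = 0.03783 L, so [C3H5O3-] = 0.005169/0.03783 = 0.1366 M.
Kb = Kw/Ka = 1.0e-14 / 1.4 x 10^-4 = 7.14e-11.
[OH^-] = sqrt(Kb x [C3H5O3-]) = sqrt(7.14e-11 x 0.1366) = 3.12e-6 M.
pOH = 5.51, so pH = 14.00 - 5.51 = 8.49.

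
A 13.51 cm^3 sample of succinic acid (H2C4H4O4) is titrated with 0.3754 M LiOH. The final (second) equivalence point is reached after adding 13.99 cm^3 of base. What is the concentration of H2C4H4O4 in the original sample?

n(LiOH) = 0.3754 x 0.01399 = 0.005252 mol.
At the final (second) equivalence point, 2 mol OH^- react per mol H2C4H4O4, so n(H2C4H4O4) = 0.005252 / 2 = 0.002626 mol.
[H2C4H4O4] = 0.002626 / 0.01351 L = 0.194 M.

0.194 M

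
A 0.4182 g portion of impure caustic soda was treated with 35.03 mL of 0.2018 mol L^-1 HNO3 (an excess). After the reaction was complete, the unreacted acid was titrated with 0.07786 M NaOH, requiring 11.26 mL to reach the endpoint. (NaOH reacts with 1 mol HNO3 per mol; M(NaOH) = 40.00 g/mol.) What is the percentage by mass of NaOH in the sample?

59.2%

Total n(HNO3) added = 0.2018 x 0.03503 = 0.007069 mol.
n(NaOH) used = 0.07786 x 0.01126 = 0.0008767 mol, which equals the excess n(HNO3).
So n(HNO3) consumed by the sample = 0.007069 - 0.0008767 = 0.006192 mol.
n(NaOH) = 0.006192 / 1 = 0.006192 mol.
mass NaOH = 0.006192 x 40.00 = 0.2477 g, so %NaOH = 0.2477/0.4182 x 100 = 59.2%.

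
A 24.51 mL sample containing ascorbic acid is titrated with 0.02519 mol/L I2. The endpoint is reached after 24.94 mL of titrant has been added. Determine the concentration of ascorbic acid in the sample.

n(I2) = 0.02519 x 0.02494 = 0.0006282 mol.
From the balanced equation, 1 mol I2 reacts with 1 mol ascorbic acid, so n(ascorbic acid) = 0.0006282 x 1/1 = 0.0006282 mol.
[ascorbic acid] = 0.0006282 / 0.02451 L = 0.0256 M.

0.0256 M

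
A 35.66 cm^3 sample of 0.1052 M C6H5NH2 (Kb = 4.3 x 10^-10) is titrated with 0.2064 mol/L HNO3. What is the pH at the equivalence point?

2.90

n(C6H5NH2) = 0.1052 x 0.03566 = 0.003751 mol; V(HNO3) at equivalence = 0.003751/0.2064 = 0.01818 L.
At equivalence the base is fully converted to C6H5NH3+; total volume = 0.05384 L, so [C6H5NH3+] = 0.003751/0.05384 = 0.06968 M.
Ka(C6H5NH3+) = Kw/Kb = 1.0e-14 / 4.3 x 10^-10 = 2.33e-5.
[H^+] = sqrt(Ka x [C6H5NH3+]) = sqrt(2.33e-5 x 0.06968) = 0.00127 M.
pH = -log(0.00127) = 2.90.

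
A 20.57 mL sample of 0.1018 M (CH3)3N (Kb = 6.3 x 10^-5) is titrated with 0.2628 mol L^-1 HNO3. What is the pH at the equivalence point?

5.47

n((CH3)3N) = 0.1018 x 0.02057 = 0.002094 mol; V(HNO3) at equivalence = 0.002094/0.2628 = 0.007968 L.
At equivalence the base is fully converted to (CH3)3NH+; total volume = 0.02854 L, so [(CH3)3NH+] = 0.002094/0.02854 = 0.07338 M.
Ka((CH3)3NH+) = Kw/Kb = 1.0e-14 / 6.3 x 10^-5 = 1.59e-10.
[H^+] = sqrt(Ka x [(CH3)3NH+]) = sqrt(1.59e-10 x 0.07338) = 3.41e-6 M.
pH = -log(3.41e-6) = 5.47.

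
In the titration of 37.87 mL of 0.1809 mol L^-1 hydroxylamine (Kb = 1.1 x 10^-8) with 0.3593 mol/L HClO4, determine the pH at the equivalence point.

3.48

n(NH2OH) = 0.1809 x 0.03787 = 0.006851 mol; V(HClO4) at equivalence = 0.006851/0.3593 = 0.01907 L.
At equivalence the base is fully converted to NH3OH+; total volume = 0.05694 L, so [NH3OH+] = 0.006851/0.05694 = 0.1203 M.
Ka(NH3OH+) = Kw/Kb = 1.0e-14 / 1.1 x 10^-8 = 9.09e-7.
[H^+] = sqrt(Ka x [NH3OH+]) = sqrt(9.09e-7 x 0.1203) = 0.000331 M.
pH = -log(0.000331) = 3.48.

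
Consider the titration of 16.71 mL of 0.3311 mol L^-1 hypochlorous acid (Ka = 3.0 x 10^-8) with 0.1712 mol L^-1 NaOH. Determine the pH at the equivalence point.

10.29

n(HClO) = 0.3311 x 0.01671 = 0.005533 mol; V(NaOH) at equivalence = 0.005533/0.1712 = 0.03232 L.
At equivalence all the acid is converted to ClO-; total volume = 0.01671 + 0.03232 = 0.04903 L, so [ClO-] = 0.005533/0.04903 = 0.1128 M.
Kb = Kw/Ka = 1.0e-14 / 3.0 x 10^-8 = 3.33e-7.
[OH^-] = sqrt(Kb x [ClO-]) = sqrt(3.33e-7 x 0.1128) = 0.000194 M.
pOH = 3.71, so pH = 14.00 - 3.71 = 10.29.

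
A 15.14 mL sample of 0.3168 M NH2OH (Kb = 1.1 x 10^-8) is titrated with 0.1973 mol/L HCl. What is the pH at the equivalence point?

3.48

n(NH2OH) = 0.3168 x 0.01514 = 0.004796 mol; V(HCl) at equivalence = 0.004796/0.1973 = 0.02431 L.
At equivalence the base is fully converted to NH3OH+; total volume = 0.03945 L, so [NH3OH+] = 0.004796/0.03945 = 0.1216 M.
Ka(NH3OH+) = Kw/Kb = 1.0e-14 / 1.1 x 10^-8 = 9.09e-7.
[H^+] = sqrt(Ka x [NH3OH+]) = sqrt(9.09e-7 x 0.1216) = 0.000332 M.
pH = -log(0.000332) = 3.48.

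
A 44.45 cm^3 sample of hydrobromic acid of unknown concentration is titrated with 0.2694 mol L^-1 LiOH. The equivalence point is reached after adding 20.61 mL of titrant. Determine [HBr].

0.125 M

n(LiOH) delivered = 0.2694 x 0.02061 = 0.005552 mol.
For a 1:1 reaction, n(HBr) = 0.005552 mol.
[HBr] = 0.005552 mol / 0.04445 L = 0.125 M.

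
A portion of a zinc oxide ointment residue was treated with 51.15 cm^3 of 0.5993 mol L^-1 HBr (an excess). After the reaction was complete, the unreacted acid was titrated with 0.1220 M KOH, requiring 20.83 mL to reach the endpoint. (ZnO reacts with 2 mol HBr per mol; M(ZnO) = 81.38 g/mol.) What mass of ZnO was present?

Total n(HBr) added = 0.5993 x 0.05115 = 0.03065 mol.
n(KOH) used = 0.1220 x 0.02083 = 0.002541 mol, which equals the excess n(HBr).
So n(HBr) consumed by the sample = 0.03065 - 0.002541 = 0.02811 mol.
n(ZnO) = 0.02811 / 2 = 0.01406 mol.
mass = 0.01406 mol x 81.38 g/mol = 1.14 g.

1.14 g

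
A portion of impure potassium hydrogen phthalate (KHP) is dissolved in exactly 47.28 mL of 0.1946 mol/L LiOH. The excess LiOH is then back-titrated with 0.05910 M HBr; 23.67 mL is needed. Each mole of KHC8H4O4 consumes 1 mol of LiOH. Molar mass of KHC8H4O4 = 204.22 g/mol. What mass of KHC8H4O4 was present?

Total n(LiOH) added = 0.1946 x 0.04728 = 0.009201 mol.
n(HBr) used = 0.05910 x 0.02367 = 0.001399 mol, which equals the excess n(LiOH).
So n(LiOH) consumed by the sample = 0.009201 - 0.001399 = 0.007802 mol.
n(KHC8H4O4) = 0.007802 / 1 = 0.007802 mol.
mass = 0.007802 mol x 204.22 g/mol = 1.59 g.

1.59 g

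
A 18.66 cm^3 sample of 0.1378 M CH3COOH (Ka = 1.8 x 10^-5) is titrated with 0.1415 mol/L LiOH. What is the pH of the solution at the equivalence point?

n(CH3COOH) = 0.1378 x 0.01866 = 0.002571 mol; V(LiOH) at equivalence = 0.002571/0.1415 = 0.01817 L.
At equivalence all the acid is converted to CH3COO-; total volume = 0.01866 + 0.01817 = 0.03683 L, so [CH3COO-] = 0.002571/0.03683 = 0.06981 M.
Kb = Kw/Ka = 1.0e-14 / 1.8 x 10^-5 = 5.56e-10.
[OH^-] = sqrt(Kb x [CH3COO-]) = sqrt(5.56e-10 x 0.06981) = 6.23e-6 M.
pOH = 5.21, so pH = 14.00 - 5.21 = 8.79.

8.79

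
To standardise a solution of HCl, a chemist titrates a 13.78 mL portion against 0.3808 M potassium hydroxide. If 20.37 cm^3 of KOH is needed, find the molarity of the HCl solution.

0.563 M

n(KOH) delivered = 0.3808 x 0.02037 = 0.007757 mol.
For a 1:1 reaction, n(HCl) = 0.007757 mol.
[HCl] = 0.007757 mol / 0.01378 L = 0.563 M.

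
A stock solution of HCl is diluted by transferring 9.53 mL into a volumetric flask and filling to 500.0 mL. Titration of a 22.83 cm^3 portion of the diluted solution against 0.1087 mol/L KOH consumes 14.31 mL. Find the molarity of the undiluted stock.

3.57 M

n(KOH) = 0.1087 x 0.01431 = 0.001555 mol.
n(HCl) in the aliquot = 0.001555 mol.
[diluted HCl] = 0.001555 / 0.02283 = 0.06813 M.
Dilution factor = 500.0/9.530 = 52.47, so [stock] = 0.06813 x 52.47 = 3.57 M.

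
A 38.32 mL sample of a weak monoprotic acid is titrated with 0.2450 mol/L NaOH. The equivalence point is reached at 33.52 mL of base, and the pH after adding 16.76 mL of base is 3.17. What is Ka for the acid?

6.8 x 10^-4

16.76 mL is half of the equivalence volume, so this is the half-equivalence point where [HA] = [A^-].
At half-equivalence pH = pKa, so pKa = 3.17.
Ka = 10^(-3.17) = 6.8 x 10^-4.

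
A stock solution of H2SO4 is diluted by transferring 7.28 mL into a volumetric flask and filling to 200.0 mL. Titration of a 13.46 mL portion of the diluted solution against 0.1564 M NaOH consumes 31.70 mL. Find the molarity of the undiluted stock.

n(NaOH) = 0.1564 x 0.03170 = 0.004958 mol.
n(H2SO4) in the aliquot = 0.004958 x 1/2 = 0.002479 mol.
[diluted H2SO4] = 0.002479 / 0.01346 = 0.1842 M.
Dilution factor = 200.0/7.280 = 27.47, so [stock] = 0.1842 x 27.47 = 5.06 M.

5.06 M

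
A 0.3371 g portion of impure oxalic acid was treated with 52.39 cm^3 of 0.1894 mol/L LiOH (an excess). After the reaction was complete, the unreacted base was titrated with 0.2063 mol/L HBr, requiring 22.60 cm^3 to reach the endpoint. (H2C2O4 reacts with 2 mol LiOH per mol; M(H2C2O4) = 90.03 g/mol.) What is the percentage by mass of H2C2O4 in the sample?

Total n(LiOH) added = 0.1894 x 0.05239 = 0.009923 mol.
n(HBr) used = 0.2063 x 0.02260 = 0.004662 mol, which equals the excess n(LiOH).
So n(LiOH) consumed by the sample = 0.009923 - 0.004662 = 0.005260 mol.
n(H2C2O4) = 0.005260 / 2 = 0.002630 mol.
mass H2C2O4 = 0.002630 x 90.03 = 0.2368 g, so %H2C2O4 = 0.2368/0.3371 x 100 = 70.2%.

70.2%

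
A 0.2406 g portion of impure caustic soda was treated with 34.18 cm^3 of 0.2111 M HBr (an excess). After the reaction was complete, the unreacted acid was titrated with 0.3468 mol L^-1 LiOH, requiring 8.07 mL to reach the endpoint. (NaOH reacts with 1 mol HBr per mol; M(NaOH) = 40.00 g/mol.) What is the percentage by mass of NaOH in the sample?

Total n(HBr) added = 0.2111 x 0.03418 = 0.007215 mol.
n(LiOH) used = 0.3468 x 0.008070 = 0.002799 mol, which equals the excess n(HBr).
So n(HBr) consumed by the sample = 0.007215 - 0.002799 = 0.004417 mol.
n(NaOH) = 0.004417 / 1 = 0.004417 mol.
mass NaOH = 0.004417 x 40.00 = 0.1767 g, so %NaOH = 0.1767/0.2406 x 100 = 73.4%.

73.4%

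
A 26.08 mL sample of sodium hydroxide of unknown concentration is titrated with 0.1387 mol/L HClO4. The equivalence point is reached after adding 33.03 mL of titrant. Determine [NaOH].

n(HClO4) delivered = 0.1387 x 0.03303 = 0.004581 mol.
For a 1:1 reaction, n(NaOH) = 0.004581 mol.
[NaOH] = 0.004581 mol / 0.02608 L = 0.176 M.

0.176 M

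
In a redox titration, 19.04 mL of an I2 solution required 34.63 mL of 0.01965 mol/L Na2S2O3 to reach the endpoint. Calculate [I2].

n(Na2S2O3) = 0.01965 x 0.03463 = 0.0006805 mol.
From the balanced equation, 2 mol Na2S2O3 reacts with 1 mol I2, so n(I2) = 0.0006805 x 1/2 = 0.0003402 mol.
[I2] = 0.0003402 / 0.01904 L = 0.0179 M.

0.0179 M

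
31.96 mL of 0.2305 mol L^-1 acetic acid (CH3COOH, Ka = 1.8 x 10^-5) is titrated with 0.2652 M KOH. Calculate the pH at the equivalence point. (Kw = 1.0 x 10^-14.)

8.92

n(CH3COOH) = 0.2305 x 0.03196 = 0.007367 mol; V(KOH) at equivalence = 0.007367/0.2652 = 0.02778 L.
At equivalence all the acid is converted to CH3COO-; total volume = 0.03196 + 0.02778 = 0.05974 L, so [CH3COO-] = 0.007367/0.05974 = 0.1233 M.
Kb = Kw/Ka = 1.0e-14 / 1.8 x 10^-5 = 5.56e-10.
[OH^-] = sqrt(Kb x [CH3COO-]) = sqrt(5.56e-10 x 0.1233) = 8.28e-6 M.
pOH = 5.08, so pH = 14.00 - 5.08 = 8.92.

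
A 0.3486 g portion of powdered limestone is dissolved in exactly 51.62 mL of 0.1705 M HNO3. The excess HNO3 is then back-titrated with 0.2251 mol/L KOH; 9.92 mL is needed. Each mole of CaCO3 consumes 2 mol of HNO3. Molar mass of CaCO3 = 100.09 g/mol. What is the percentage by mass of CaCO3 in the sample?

94.3%

Total n(HNO3) added = 0.1705 x 0.05162 = 0.008801 mol.
n(KOH) used = 0.2251 x 0.009920 = 0.002233 mol, which equals the excess n(HNO3).
So n(HNO3) consumed by the sample = 0.008801 - 0.002233 = 0.006568 mol.
n(CaCO3) = 0.006568 / 2 = 0.003284 mol.
mass CaCO3 = 0.003284 x 100.09 = 0.3287 g, so %CaCO3 = 0.3287/0.3486 x 100 = 94.3%.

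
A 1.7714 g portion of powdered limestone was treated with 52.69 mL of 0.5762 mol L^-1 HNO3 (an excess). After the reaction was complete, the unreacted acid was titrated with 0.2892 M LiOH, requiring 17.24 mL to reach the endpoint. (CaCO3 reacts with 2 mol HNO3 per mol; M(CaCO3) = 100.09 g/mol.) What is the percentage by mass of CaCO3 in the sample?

Total n(HNO3) added = 0.5762 x 0.05269 = 0.03036 mol.
n(LiOH) used = 0.2892 x 0.01724 = 0.004986 mol, which equals the excess n(HNO3).
So n(HNO3) consumed by the sample = 0.03036 - 0.004986 = 0.02537 mol.
n(CaCO3) = 0.02537 / 2 = 0.01269 mol.
mass CaCO3 = 0.01269 x 100.09 = 1.270 g, so %CaCO3 = 1.270/1.7714 x 100 = 71.7%.

71.7%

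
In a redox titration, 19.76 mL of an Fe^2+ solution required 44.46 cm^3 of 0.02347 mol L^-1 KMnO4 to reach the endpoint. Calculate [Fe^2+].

0.264 M

n(KMnO4) = 0.02347 x 0.04446 = 0.001043 mol.
From the balanced equation, 1 mol KMnO4 reacts with 5 mol Fe^2+, so n(Fe^2+) = 0.001043 x 5/1 = 0.005217 mol.
[Fe^2+] = 0.005217 / 0.01976 L = 0.264 M.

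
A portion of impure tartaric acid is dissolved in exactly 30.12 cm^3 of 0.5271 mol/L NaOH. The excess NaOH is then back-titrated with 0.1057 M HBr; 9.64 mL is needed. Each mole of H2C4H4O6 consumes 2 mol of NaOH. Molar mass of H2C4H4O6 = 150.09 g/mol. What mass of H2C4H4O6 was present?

1.11 g

Total n(NaOH) added = 0.5271 x 0.03012 = 0.01588 mol.
n(HBr) used = 0.1057 x 0.009640 = 0.001019 mol, which equals the excess n(NaOH).
So n(NaOH) consumed by the sample = 0.01588 - 0.001019 = 0.01486 mol.
n(H2C4H4O6) = 0.01486 / 2 = 0.007429 mol.
mass = 0.007429 mol x 150.09 g/mol = 1.11 g.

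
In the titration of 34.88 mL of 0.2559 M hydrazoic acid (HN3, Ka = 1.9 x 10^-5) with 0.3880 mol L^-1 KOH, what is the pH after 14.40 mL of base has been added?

Initial n(HN3) = 0.2559 x 0.03488 = 0.008926 mol.
n(KOH) added = 0.3880 x 0.01440 = 0.005587 mol, converting that many moles of HN3 to N3-.
Remaining n(HN3) = 0.003339 mol; n(N3-) = 0.005587 mol.
By Henderson-Hasselbalch, pH = pKa + log([A^-]/[HA]) = 4.72 + log(0.005587/0.003339) = 4.72 + (+0.22) = 4.94.

4.94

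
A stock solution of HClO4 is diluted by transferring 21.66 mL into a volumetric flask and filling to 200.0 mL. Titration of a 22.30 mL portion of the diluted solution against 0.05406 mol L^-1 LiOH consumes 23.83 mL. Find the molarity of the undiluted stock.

n(LiOH) = 0.05406 x 0.02383 = 0.001288 mol.
n(HClO4) in the aliquot = 0.001288 mol.
[diluted HClO4] = 0.001288 / 0.02230 = 0.05777 M.
Dilution factor = 200.0/21.66 = 9.234, so [stock] = 0.05777 x 9.234 = 0.533 M.

0.533 M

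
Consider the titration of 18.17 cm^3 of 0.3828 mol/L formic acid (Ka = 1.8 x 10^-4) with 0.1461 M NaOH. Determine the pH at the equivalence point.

8.38

n(HCOOH) = 0.3828 x 0.01817 = 0.006955 mol; V(NaOH) at equivalence = 0.006955/0.1461 = 0.04761 L.
At equivalence all the acid is converted to HCOO-; total volume = 0.01817 + 0.04761 = 0.06578 L, so [HCOO-] = 0.006955/0.06578 = 0.1057 M.
Kb = Kw/Ka = 1.0e-14 / 1.8 x 10^-4 = 5.56e-11.
[OH^-] = sqrt(Kb x [HCOO-]) = sqrt(5.56e-11 x 0.1057) = 2.42e-6 M.
pOH = 5.62, so pH = 14.00 - 5.62 = 8.38.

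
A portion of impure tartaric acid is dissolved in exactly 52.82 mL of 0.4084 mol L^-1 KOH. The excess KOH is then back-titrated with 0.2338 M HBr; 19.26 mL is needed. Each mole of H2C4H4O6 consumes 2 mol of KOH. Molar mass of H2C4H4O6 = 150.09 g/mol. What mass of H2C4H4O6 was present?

Total n(KOH) added = 0.4084 x 0.05282 = 0.02157 mol.
n(HBr) used = 0.2338 x 0.01926 = 0.004503 mol, which equals the excess n(KOH).
So n(KOH) consumed by the sample = 0.02157 - 0.004503 = 0.01707 mol.
n(H2C4H4O6) = 0.01707 / 2 = 0.008534 mol.
mass = 0.008534 mol x 150.09 g/mol = 1.28 g.

1.28 g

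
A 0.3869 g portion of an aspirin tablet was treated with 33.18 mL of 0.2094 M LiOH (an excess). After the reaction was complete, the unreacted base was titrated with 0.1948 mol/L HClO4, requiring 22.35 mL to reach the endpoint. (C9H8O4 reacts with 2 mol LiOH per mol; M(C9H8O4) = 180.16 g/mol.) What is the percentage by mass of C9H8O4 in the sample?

Total n(LiOH) added = 0.2094 x 0.03318 = 0.006948 mol.
n(HClO4) used = 0.1948 x 0.02235 = 0.004354 mol, which equals the excess n(LiOH).
So n(LiOH) consumed by the sample = 0.006948 - 0.004354 = 0.002594 mol.
n(C9H8O4) = 0.002594 / 2 = 0.001297 mol.
mass C9H8O4 = 0.001297 x 180.16 = 0.2337 g, so %C9H8O4 = 0.2337/0.3869 x 100 = 60.4%.

60.4%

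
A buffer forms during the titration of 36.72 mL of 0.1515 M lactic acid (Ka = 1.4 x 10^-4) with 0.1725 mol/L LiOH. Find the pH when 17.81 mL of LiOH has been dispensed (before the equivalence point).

Initial n(HC3H5O3) = 0.1515 x 0.03672 = 0.005563 mol.
n(LiOH) added = 0.1725 x 0.01781 = 0.003072 mol, converting that many moles of HC3H5O3 to C3H5O3-.
Remaining n(HC3H5O3) = 0.002491 mol; n(C3H5O3-) = 0.003072 mol.
By Henderson-Hasselbalch, pH = pKa + log([A^-]/[HA]) = 3.85 + log(0.003072/0.002491) = 3.85 + (+0.09) = 3.94.

3.94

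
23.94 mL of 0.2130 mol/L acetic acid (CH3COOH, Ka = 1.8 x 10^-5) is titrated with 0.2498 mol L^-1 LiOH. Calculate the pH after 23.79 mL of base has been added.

12.25

n(acid) = 0.2130 x 0.02394 = 0.005099 mol; n(LiOH) added = 0.2498 x 0.02379 = 0.005943 mol.
Base is in excess by 0.005943 - 0.005099 = 0.0008435 mol in a total volume of 0.04773 L.
[OH^-] = 0.0008435/0.04773 = 0.01767 M, so pOH = 1.75 and pH = 14.00 - 1.75 = 12.25.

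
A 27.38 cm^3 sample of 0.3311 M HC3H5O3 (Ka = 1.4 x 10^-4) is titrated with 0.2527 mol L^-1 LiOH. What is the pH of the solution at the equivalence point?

8.51

n(HC3H5O3) = 0.3311 x 0.02738 = 0.009066 mol; V(LiOH) at equivalence = 0.009066/0.2527 = 0.03587 L.
At equivalence all the acid is converted to C3H5O3-; total volume = 0.02738 + 0.03587 = 0.06325 L, so [C3H5O3-] = 0.009066/0.06325 = 0.1433 M.
Kb = Kw/Ka = 1.0e-14 / 1.4 x 10^-4 = 7.14e-11.
[OH^-] = sqrt(Kb x [C3H5O3-]) = sqrt(7.14e-11 x 0.1433) = 3.20e-6 M.
pOH = 5.49, so pH = 14.00 - 5.49 = 8.51.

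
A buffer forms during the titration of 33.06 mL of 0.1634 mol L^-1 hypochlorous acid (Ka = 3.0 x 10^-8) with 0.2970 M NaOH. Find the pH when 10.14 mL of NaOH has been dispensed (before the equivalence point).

7.62

Initial n(HClO) = 0.1634 x 0.03306 = 0.005402 mol.
n(NaOH) added = 0.2970 x 0.01014 = 0.003012 mol, converting that many moles of HClO to ClO-.
Remaining n(HClO) = 0.002390 mol; n(ClO-) = 0.003012 mol.
By Henderson-Hasselbalch, pH = pKa + log([A^-]/[HA]) = 7.52 + log(0.003012/0.002390) = 7.52 + (+0.10) = 7.62.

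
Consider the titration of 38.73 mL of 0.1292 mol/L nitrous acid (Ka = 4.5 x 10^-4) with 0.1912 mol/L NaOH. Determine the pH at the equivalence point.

8.12

n(HNO2) = 0.1292 x 0.03873 = 0.005004 mol; V(NaOH) at equivalence = 0.005004/0.1912 = 0.02617 L.
At equivalence all the acid is converted to NO2-; total volume = 0.03873 + 0.02617 = 0.06490 L, so [NO2-] = 0.005004/0.06490 = 0.07710 M.
Kb = Kw/Ka = 1.0e-14 / 4.5 x 10^-4 = 2.22e-11.
[OH^-] = sqrt(Kb x [NO2-]) = sqrt(2.22e-11 x 0.07710) = 1.31e-6 M.
pOH = 5.88, so pH = 14.00 - 5.88 = 8.12.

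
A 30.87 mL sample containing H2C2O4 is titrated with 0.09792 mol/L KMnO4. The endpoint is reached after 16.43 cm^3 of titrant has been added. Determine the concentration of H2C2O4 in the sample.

n(KMnO4) = 0.09792 x 0.01643 = 0.001609 mol.
From the balanced equation, 2 mol KMnO4 reacts with 5 mol H2C2O4, so n(H2C2O4) = 0.001609 x 5/2 = 0.004022 mol.
[H2C2O4] = 0.004022 / 0.03087 L = 0.130 M.

0.130 M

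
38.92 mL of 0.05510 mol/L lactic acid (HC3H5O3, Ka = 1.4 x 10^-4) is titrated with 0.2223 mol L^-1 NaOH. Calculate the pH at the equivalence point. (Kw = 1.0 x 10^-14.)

n(HC3H5O3) = 0.05510 x 0.03892 = 0.002144 mol; V(NaOH) at equivalence = 0.002144/0.2223 = 0.009647 L.
At equivalence all the acid is converted to C3H5O3-; total volume = 0.03892 + 0.009647 = 0.04857 L, so [C3H5O3-] = 0.002144/0.04857 = 0.04416 M.
Kb = Kw/Ka = 1.0e-14 / 1.4 x 10^-4 = 7.14e-11.
[OH^-] = sqrt(Kb x [C3H5O3-]) = sqrt(7.14e-11 x 0.04416) = 1.78e-6 M.
pOH = 5.75, so pH = 14.00 - 5.75 = 8.25.

8.25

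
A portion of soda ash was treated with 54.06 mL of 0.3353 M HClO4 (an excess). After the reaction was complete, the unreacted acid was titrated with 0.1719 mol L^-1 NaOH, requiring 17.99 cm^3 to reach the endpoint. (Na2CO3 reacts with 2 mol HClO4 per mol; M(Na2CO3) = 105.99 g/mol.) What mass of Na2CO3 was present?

0.797 g

Total n(HClO4) added = 0.3353 x 0.05406 = 0.01813 mol.
n(NaOH) used = 0.1719 x 0.01799 = 0.003092 mol, which equals the excess n(HClO4).
So n(HClO4) consumed by the sample = 0.01813 - 0.003092 = 0.01503 mol.
n(Na2CO3) = 0.01503 / 2 = 0.007517 mol.
mass = 0.007517 mol x 105.99 g/mol = 0.797 g.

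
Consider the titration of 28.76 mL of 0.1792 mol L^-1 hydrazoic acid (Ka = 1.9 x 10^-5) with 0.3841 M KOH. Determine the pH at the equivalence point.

8.90

n(HN3) = 0.1792 x 0.02876 = 0.005154 mol; V(KOH) at equivalence = 0.005154/0.3841 = 0.01342 L.
At equivalence all the acid is converted to N3-; total volume = 0.02876 + 0.01342 = 0.04218 L, so [N3-] = 0.005154/0.04218 = 0.1222 M.
Kb = Kw/Ka = 1.0e-14 / 1.9 x 10^-5 = 5.26e-10.
[OH^-] = sqrt(Kb x [N3-]) = sqrt(5.26e-10 x 0.1222) = 8.02e-6 M.
pOH = 5.10, so pH = 14.00 - 5.10 = 8.90.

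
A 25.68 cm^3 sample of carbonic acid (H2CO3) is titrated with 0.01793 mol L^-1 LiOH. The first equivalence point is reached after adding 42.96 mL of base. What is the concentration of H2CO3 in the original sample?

0.0300 M

n(LiOH) = 0.01793 x 0.04296 = 0.0007703 mol.
At the first equivalence point, 1 mol OH^- react per mol H2CO3, so n(H2CO3) = 0.0007703 / 1 = 0.0007703 mol.
[H2CO3] = 0.0007703 / 0.02568 L = 0.0300 M.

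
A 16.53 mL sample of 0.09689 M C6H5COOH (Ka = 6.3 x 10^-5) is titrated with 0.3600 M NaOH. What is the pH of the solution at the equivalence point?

8.54

n(C6H5COOH) = 0.09689 x 0.01653 = 0.001602 mol; V(NaOH) at equivalence = 0.001602/0.3600 = 0.004449 L.
At equivalence all the acid is converted to C6H5COO-; total volume = 0.01653 + 0.004449 = 0.02098 L, so [C6H5COO-] = 0.001602/0.02098 = 0.07634 M.
Kb = Kw/Ka = 1.0e-14 / 6.3 x 10^-5 = 1.59e-10.
[OH^-] = sqrt(Kb x [C6H5COO-]) = sqrt(1.59e-10 x 0.07634) = 3.48e-6 M.
pOH = 5.46, so pH = 14.00 - 5.46 = 8.54.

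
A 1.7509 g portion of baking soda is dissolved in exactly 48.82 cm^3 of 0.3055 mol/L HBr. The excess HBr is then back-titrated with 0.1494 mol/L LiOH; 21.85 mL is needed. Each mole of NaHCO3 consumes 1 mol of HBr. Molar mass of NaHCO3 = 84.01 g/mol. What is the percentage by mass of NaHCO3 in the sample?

Total n(HBr) added = 0.3055 x 0.04882 = 0.01491 mol.
n(LiOH) used = 0.1494 x 0.02185 = 0.003264 mol, which equals the excess n(HBr).
So n(HBr) consumed by the sample = 0.01491 - 0.003264 = 0.01165 mol.
n(NaHCO3) = 0.01165 / 1 = 0.01165 mol.
mass NaHCO3 = 0.01165 x 84.01 = 0.9787 g, so %NaHCO3 = 0.9787/1.7509 x 100 = 55.9%.

55.9%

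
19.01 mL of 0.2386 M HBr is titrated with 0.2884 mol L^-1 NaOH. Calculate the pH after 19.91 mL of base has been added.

n(acid) = 0.2386 x 0.01901 = 0.004536 mol; n(NaOH) added = 0.2884 x 0.01991 = 0.005742 mol.
Base is in excess by 0.005742 - 0.004536 = 0.001206 mol in a total volume of 0.03892 L.
[OH^-] = 0.001206/0.03892 = 0.03099 M, so pOH = 1.51 and pH = 14.00 - 1.51 = 12.49.

12.49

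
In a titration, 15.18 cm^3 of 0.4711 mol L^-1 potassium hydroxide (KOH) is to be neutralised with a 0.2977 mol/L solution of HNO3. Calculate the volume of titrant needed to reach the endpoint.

n(KOH) = 0.4711 mol/L x 0.01518 L = 0.007151 mol.
At equivalence n(HNO3) = n(KOH) = 0.007151 mol.
V(HNO3) = 0.007151 / 0.2977 = 0.02402 L = 24.0 mL.

24.0 mL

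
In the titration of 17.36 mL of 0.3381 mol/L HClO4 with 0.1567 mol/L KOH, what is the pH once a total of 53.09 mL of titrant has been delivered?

12.54

n(acid) = 0.3381 x 0.01736 = 0.005869 mol; n(KOH) added = 0.1567 x 0.05309 = 0.008319 mol.
Base is in excess by 0.008319 - 0.005869 = 0.002450 mol in a total volume of 0.07045 L.
[OH^-] = 0.002450/0.07045 = 0.03477 M, so pOH = 1.46 and pH = 14.00 - 1.46 = 12.54.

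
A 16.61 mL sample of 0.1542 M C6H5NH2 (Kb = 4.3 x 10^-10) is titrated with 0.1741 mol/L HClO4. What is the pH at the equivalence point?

2.86

n(C6H5NH2) = 0.1542 x 0.01661 = 0.002561 mol; V(HClO4) at equivalence = 0.002561/0.1741 = 0.01471 L.
At equivalence the base is fully converted to C6H5NH3+; total volume = 0.03132 L, so [C6H5NH3+] = 0.002561/0.03132 = 0.08177 M.
Ka(C6H5NH3+) = Kw/Kb = 1.0e-14 / 4.3 x 10^-10 = 2.33e-5.
[H^+] = sqrt(Ka x [C6H5NH3+]) = sqrt(2.33e-5 x 0.08177) = 0.00138 M.
pH = -log(0.00138) = 2.86.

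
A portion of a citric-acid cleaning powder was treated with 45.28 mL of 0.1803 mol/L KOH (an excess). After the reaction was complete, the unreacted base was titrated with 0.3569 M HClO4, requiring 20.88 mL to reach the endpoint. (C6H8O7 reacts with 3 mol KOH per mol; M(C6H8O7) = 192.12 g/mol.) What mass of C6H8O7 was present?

Total n(KOH) added = 0.1803 x 0.04528 = 0.008164 mol.
n(HClO4) used = 0.3569 x 0.02088 = 0.007452 mol, which equals the excess n(KOH).
So n(KOH) consumed by the sample = 0.008164 - 0.007452 = 0.0007119 mol.
n(C6H8O7) = 0.0007119 / 3 = 0.0002373 mol.
mass = 0.0002373 mol x 192.12 g/mol = 0.0456 g.

0.0456 g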